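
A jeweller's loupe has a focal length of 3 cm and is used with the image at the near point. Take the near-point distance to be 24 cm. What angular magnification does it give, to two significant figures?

9.0

M = 1 + D/f = 1 + 24/3 = 9.000.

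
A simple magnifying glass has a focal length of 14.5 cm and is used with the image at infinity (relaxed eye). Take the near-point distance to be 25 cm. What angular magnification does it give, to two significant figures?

M = D/f = 25/14.5 = 1.724.

1.7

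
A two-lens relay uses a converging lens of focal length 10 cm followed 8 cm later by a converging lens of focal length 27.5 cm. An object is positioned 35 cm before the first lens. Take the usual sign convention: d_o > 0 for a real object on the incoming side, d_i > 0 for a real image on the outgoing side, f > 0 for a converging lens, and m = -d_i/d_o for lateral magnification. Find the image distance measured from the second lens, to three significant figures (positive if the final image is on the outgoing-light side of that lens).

4.93 cm

Lens 1: 1/d_i1 = 1/f_1 - 1/d_o1 = 1/10 - 1/35 = 0.07143 cm^-1, so d_i1 = 14.000 cm.
This image would form 14.000 cm past lens 1, i.e. 6.000 cm beyond lens 2, so it is a virtual object for lens 2: d_o2 = 8 - 14.000 = -6.000 cm.
Lens 2: 1/d_i2 = 1/f_2 - 1/d_o2 = 1/27.5 - 1/(-6.000) = 0.20303 cm^-1, so d_i2 = 4.925 cm.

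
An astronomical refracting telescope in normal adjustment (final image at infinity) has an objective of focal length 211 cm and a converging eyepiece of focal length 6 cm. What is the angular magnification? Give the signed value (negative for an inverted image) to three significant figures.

-35.2

M = -f_obj/f_eye = -211/(6) = -35.167.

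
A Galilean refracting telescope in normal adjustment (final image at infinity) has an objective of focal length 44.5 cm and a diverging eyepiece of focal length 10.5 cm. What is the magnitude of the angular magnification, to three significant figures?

|M| = f_obj/|f_eye| = 44.5/10.5 = 4.238.

4.24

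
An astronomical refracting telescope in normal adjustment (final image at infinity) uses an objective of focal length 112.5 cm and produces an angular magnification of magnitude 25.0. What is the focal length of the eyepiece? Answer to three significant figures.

|M| = f_obj/f_eye, so f_eye = f_obj/|M| = 112.5/25.0 = 4.500 cm.

4.50 cm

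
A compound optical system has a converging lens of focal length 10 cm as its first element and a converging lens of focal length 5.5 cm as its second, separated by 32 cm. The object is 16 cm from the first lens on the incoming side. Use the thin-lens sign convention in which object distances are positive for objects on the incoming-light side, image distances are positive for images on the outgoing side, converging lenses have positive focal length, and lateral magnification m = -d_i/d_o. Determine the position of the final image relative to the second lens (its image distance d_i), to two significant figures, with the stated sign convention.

Applying the thin-lens equation to the first lens, 1/10 = 1/16 + 1/d_i1, which gives d_i1 = 26.667 cm.
Object distance for lens 2: d_o2 = 32 - 26.667 = 5.333 cm.
Applying the thin-lens equation again with f_2 = 5.5 cm and d_o2 = 5.333 cm gives d_i2 = -176.000 cm.

-180 cm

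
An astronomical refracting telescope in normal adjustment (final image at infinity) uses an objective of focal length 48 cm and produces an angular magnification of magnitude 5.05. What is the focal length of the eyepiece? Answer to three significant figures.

9.50 cm

|M| = f_obj/f_eye, so f_eye = f_obj/|M| = 48/5.05 = 9.505 cm.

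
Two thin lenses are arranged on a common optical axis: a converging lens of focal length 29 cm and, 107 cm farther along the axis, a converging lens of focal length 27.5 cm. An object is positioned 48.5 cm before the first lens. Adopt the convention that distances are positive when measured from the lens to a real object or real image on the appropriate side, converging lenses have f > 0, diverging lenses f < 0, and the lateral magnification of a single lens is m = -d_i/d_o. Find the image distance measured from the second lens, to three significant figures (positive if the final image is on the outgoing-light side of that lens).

130 cm

Lens 1: 1/d_i1 = 1/f_1 - 1/d_o1 = 1/29 - 1/48.5 = 0.01386 cm^-1, so d_i1 = 72.128 cm.
Object distance for lens 2: d_o2 = 107 - 72.128 = 34.872 cm.
Lens 2: 1/d_i2 = 1/f_2 - 1/d_o2 = 1/27.5 - 1/(34.872) = 0.00769 cm^-1, so d_i2 = 130.087 cm.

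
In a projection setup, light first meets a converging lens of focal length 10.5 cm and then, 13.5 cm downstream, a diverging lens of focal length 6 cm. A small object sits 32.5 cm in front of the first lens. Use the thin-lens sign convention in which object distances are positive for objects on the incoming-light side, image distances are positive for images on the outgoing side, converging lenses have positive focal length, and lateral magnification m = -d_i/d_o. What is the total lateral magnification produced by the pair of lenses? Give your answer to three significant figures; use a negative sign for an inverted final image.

-0.718

Lens 1: 1/d_i1 = 1/f_1 - 1/d_o1 = 1/10.5 - 1/32.5 = 0.06447 cm^-1, so d_i1 = 15.511 cm.
m_1 = -(15.511)/32.5 = -0.4773.
Since 15.511 cm > 13.5 cm, the first image lies past the second lens and serves as a virtual object: d_o2 = L - d_i1 = -2.011 cm.
Lens 2: 1/d_i2 = 1/f_2 - 1/d_o2 = 1/(-6) - 1/(-2.011) = 0.33051 cm^-1, so d_i2 = 3.026 cm.
m_2 = -(3.026)/(-2.011) = 1.5043.
Total m = m_1 x m_2 = (-0.4773)(1.5043) = -0.7179.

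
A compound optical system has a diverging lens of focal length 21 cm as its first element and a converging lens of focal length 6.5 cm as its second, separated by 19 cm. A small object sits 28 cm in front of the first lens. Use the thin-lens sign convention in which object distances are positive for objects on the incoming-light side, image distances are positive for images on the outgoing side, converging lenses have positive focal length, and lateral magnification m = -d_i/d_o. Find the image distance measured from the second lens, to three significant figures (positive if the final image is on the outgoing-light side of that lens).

Applying the thin-lens equation to the first lens, 1/(-21) = 1/28 + 1/d_i1, which gives d_i1 = -12.000 cm.
The intermediate image is virtual, 12.000 cm to the left of lens 1, so d_o2 = L - d_i1 = 19 - (-12.000) = 31.000 cm.
Applying the thin-lens equation again with f_2 = 6.5 cm and d_o2 = 31.000 cm gives d_i2 = 8.224 cm.

8.22 cm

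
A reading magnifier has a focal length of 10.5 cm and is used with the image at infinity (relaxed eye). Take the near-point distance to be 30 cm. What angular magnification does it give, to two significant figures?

2.9

M = D/f = 30/10.5 = 2.857.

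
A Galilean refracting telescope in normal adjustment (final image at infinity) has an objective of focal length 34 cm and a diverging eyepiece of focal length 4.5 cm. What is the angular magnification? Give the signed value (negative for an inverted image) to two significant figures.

M = -f_obj/f_eye = -34/(-4.5) = 7.556.

7.6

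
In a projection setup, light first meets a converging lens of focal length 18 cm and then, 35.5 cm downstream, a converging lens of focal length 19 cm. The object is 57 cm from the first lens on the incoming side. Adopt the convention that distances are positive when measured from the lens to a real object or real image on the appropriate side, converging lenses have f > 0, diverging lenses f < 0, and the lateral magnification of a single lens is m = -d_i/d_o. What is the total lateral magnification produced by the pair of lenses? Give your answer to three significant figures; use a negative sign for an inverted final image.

-0.894

Applying the thin-lens equation to the first lens, 1/18 = 1/57 + 1/d_i1, which gives d_i1 = 26.308 cm.
Its lateral magnification is m_1 = -d_i1/d_o1 = -(26.308)/57 = -0.4615.
Object distance for lens 2: d_o2 = 35.5 - 26.308 = 9.192 cm.
Applying the thin-lens equation again with f_2 = 19 cm and d_o2 = 9.192 cm gives d_i2 = -17.808 cm.
m_2 = -(-17.808)/(9.192) = 1.9373.
The system's lateral magnification is m_1 m_2 = (-0.4615)(1.9373) = -0.8941.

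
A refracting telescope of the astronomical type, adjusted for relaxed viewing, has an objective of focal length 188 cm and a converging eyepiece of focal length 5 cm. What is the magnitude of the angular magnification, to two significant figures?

38

|M| = f_obj/|f_eye| = 188/5 = 37.600.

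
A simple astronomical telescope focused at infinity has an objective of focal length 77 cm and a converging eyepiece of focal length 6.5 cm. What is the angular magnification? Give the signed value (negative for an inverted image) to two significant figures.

M = -f_obj/f_eye = -77/(6.5) = -11.846.

-12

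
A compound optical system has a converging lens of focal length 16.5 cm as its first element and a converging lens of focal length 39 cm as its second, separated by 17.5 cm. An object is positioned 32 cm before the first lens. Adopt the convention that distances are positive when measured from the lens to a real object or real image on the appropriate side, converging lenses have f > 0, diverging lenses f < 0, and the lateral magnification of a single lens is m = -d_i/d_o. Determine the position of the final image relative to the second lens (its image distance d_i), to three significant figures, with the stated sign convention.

11.6 cm

Lens 1: 1/d_i1 = 1/f_1 - 1/d_o1 = 1/16.5 - 1/32 = 0.02936 cm^-1, so d_i1 = 34.065 cm.
This image would form 34.065 cm past lens 1, i.e. 16.565 cm beyond lens 2, so it is a virtual object for lens 2: d_o2 = 17.5 - 34.065 = -16.565 cm.
Lens 2: 1/d_i2 = 1/f_2 - 1/d_o2 = 1/39 - 1/(-16.565) = 0.08601 cm^-1, so d_i2 = 11.626 cm.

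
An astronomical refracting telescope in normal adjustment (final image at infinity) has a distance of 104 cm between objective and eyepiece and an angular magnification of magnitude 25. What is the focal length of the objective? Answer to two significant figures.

100 cm

In normal adjustment the tube length equals f_obj + f_eye and |M| = f_obj/f_eye.
So f_obj = 25 f_eye and 25 f_eye + f_eye = 104 cm, giving f_eye = 104/26 = 4.000 cm and f_obj = 100.000 cm.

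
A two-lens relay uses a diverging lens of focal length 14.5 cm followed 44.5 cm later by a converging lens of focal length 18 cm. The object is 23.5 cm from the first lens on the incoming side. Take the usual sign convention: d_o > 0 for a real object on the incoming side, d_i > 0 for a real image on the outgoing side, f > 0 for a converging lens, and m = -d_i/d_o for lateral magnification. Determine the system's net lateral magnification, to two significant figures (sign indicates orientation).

Applying the thin-lens equation to the first lens, 1/(-14.5) = 1/23.5 + 1/d_i1, which gives d_i1 = -8.967 cm.
Its lateral magnification is m_1 = -d_i1/d_o1 = -(-8.967)/23.5 = 0.3816.
The intermediate image is virtual, 8.967 cm to the left of lens 1, so d_o2 = L - d_i1 = 44.5 - (-8.967) = 53.467 cm.
Applying the thin-lens equation again with f_2 = 18 cm and d_o2 = 53.467 cm gives d_i2 = 27.135 cm.
m_2 = -(27.135)/(53.467) = -0.5075.
Overall magnification: m = m_1 m_2 = -0.1937.

-0.19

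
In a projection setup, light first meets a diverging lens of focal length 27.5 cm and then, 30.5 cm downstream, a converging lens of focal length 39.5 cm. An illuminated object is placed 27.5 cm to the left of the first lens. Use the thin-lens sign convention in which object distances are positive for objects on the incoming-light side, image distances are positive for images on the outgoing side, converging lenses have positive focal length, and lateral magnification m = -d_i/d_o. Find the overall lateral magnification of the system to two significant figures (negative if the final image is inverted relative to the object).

-4.2

First lens: d_i1 = 1/(1/(-27.5) - 1/27.5) = -13.750 cm.
m_1 = -(-13.750)/27.5 = 0.5000.
With d_i1 < 0 the first image is virtual and lies on the object side; the object distance for lens 2 is d_o2 = 30.5 - (-13.750) = 44.250 cm.
Second lens: d_i2 = 1/(1/39.5 - 1/(44.250)) = 367.974 cm.
m_2 = -(367.974)/(44.250) = -8.3158.
Overall magnification: m = m_1 m_2 = -4.1579.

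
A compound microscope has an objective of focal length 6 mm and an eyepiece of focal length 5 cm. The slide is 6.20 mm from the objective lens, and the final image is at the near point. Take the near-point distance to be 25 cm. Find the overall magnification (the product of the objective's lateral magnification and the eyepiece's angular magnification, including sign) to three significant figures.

-180

Convert to cm: f_obj = 6 mm = 0.6 cm; d_o = 6.20 mm = 0.62 cm.
Objective: 1/d_i = 1/f_obj - 1/d_o = 1/0.6 - 1/0.62 = 0.05376 cm^-1, so d_i = 18.600 cm.
m_obj = -d_i/d_o = -18.600/0.62 = -30.000.
Eyepiece angular magnification (image at near point): M_eye = 1 + D/f_e = 1 + 25/5 = 6.000.
Overall M = m_obj x M_eye = (-30.000)(6.000) = -180.00.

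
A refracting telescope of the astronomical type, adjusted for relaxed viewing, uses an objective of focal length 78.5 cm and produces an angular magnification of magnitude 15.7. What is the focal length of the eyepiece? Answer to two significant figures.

|M| = f_obj/f_eye, so f_eye = f_obj/|M| = 78.5/15.7 = 5.000 cm.

5.0 cm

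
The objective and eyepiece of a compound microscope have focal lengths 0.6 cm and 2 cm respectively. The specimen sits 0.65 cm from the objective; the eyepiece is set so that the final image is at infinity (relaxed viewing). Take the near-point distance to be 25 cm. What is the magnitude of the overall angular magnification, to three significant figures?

150

Objective: 1/d_i = 1/f_obj - 1/d_o = 1/0.6 - 1/0.65 = 0.12821 cm^-1, so d_i = 7.800 cm.
m_obj = -d_i/d_o = -7.800/0.65 = -12.000.
Eyepiece angular magnification (image at infinity): M_eye = D/f_e = 25/2 = 12.500.
Overall M = m_obj x M_eye = (-12.000)(12.500) = -150.00.
|M| = 150.00.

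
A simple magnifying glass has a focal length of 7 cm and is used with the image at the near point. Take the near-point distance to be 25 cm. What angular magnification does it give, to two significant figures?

4.6

M = 1 + D/f = 1 + 25/7 = 4.571.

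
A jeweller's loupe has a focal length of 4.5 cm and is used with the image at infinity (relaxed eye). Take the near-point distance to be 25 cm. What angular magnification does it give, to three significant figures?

M = D/f = 25/4.5 = 5.556.

5.56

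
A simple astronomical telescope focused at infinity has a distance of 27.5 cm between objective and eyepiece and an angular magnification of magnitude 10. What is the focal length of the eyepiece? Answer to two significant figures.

In normal adjustment the tube length equals f_obj + f_eye and |M| = f_obj/f_eye.
So f_obj = 10 f_eye and 10 f_eye + f_eye = 27.5 cm, giving f_eye = 27.5/11 = 2.500 cm and f_obj = 25.000 cm.

2.5 cm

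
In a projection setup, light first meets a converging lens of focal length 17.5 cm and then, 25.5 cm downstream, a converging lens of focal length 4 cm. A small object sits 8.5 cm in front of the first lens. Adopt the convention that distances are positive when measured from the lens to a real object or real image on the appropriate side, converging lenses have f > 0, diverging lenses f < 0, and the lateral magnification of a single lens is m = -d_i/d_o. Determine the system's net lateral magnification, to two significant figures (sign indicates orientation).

Lens 1: 1/d_i1 = 1/f_1 - 1/d_o1 = 1/17.5 - 1/8.5 = -0.06050 cm^-1, so d_i1 = -16.528 cm.
m_1 = -(-16.528)/8.5 = 1.9444.
With d_i1 < 0 the first image is virtual and lies on the object side; the object distance for lens 2 is d_o2 = 25.5 - (-16.528) = 42.028 cm.
Lens 2: 1/d_i2 = 1/f_2 - 1/d_o2 = 1/4 - 1/(42.028) = 0.22621 cm^-1, so d_i2 = 4.421 cm.
m_2 = -(4.421)/(42.028) = -0.1052.
The system's lateral magnification is m_1 m_2 = (1.9444)(-0.1052) = -0.2045.

-0.20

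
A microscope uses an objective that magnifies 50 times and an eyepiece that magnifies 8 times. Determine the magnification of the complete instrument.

The overall magnification of a compound microscope is the product of the objective and eyepiece magnifications:
M = M_obj x M_eye = 50 x 8 = 400.

400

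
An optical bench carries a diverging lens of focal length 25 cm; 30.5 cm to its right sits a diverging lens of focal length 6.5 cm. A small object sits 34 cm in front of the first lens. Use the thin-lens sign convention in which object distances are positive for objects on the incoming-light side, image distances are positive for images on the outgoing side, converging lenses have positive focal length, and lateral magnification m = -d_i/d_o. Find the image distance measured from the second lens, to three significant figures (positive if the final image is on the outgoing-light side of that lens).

-5.68 cm

First lens: d_i1 = 1/(1/(-25) - 1/34) = -14.407 cm.
The intermediate image is virtual, 14.407 cm to the left of lens 1, so d_o2 = L - d_i1 = 30.5 - (-14.407) = 44.907 cm.
Second lens: d_i2 = 1/(1/(-6.5) - 1/(44.907)) = -5.678 cm.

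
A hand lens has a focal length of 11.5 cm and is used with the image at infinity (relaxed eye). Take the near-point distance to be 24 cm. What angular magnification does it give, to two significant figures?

2.1

M = D/f = 24/11.5 = 2.087.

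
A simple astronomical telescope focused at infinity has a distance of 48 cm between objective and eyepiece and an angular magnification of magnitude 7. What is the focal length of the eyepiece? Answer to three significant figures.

6.00 cm

In normal adjustment the tube length equals f_obj + f_eye and |M| = f_obj/f_eye.
So f_obj = 7 f_eye and 7 f_eye + f_eye = 48 cm, giving f_eye = 48/8 = 6.000 cm and f_obj = 42.000 cm.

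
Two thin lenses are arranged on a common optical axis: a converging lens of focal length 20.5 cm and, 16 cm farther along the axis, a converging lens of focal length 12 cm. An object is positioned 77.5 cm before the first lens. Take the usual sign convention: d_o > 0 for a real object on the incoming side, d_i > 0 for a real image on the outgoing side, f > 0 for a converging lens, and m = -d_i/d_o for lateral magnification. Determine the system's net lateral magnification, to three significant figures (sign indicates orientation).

Applying the thin-lens equation to the first lens, 1/20.5 = 1/77.5 + 1/d_i1, which gives d_i1 = 27.873 cm.
Its lateral magnification is m_1 = -d_i1/d_o1 = -(27.873)/77.5 = -0.3596.
Since 27.873 cm > 16 cm, the first image lies past the second lens and serves as a virtual object: d_o2 = L - d_i1 = -11.873 cm.
Applying the thin-lens equation again with f_2 = 12 cm and d_o2 = -11.873 cm gives d_i2 = 5.968 cm.
m_2 = -(5.968)/(-11.873) = 0.5027.
The system's lateral magnification is m_1 m_2 = (-0.3596)(0.5027) = -0.1808.

-0.181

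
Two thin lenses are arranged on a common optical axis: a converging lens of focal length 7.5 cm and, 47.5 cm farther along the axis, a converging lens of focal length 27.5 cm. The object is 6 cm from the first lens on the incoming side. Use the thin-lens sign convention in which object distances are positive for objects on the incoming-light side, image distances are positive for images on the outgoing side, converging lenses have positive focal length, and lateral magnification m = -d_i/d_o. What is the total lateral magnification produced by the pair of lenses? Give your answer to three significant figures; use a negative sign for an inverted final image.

-2.75

Lens 1: 1/d_i1 = 1/f_1 - 1/d_o1 = 1/7.5 - 1/6 = -0.03333 cm^-1, so d_i1 = -30.000 cm.
m_1 = -(-30.000)/6 = 5.0000.
The intermediate image is virtual, 30.000 cm to the left of lens 1, so d_o2 = L - d_i1 = 47.5 - (-30.000) = 77.500 cm.
Lens 2: 1/d_i2 = 1/f_2 - 1/d_o2 = 1/27.5 - 1/(77.500) = 0.02346 cm^-1, so d_i2 = 42.625 cm.
m_2 = -(42.625)/(77.500) = -0.5500.
Overall magnification: m = m_1 m_2 = -2.7500.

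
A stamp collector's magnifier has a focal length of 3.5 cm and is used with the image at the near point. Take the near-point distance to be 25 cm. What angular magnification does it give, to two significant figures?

M = 1 + D/f = 1 + 25/3.5 = 8.143.

8.1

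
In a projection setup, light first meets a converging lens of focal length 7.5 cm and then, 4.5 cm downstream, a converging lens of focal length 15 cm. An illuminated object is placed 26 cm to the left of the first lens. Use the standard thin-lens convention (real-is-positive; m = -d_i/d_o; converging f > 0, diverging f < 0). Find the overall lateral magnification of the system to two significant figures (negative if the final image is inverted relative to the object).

-0.29

Lens 1: 1/d_i1 = 1/f_1 - 1/d_o1 = 1/7.5 - 1/26 = 0.09487 cm^-1, so d_i1 = 10.541 cm.
m_1 = -(10.541)/26 = -0.4054.
Since 10.541 cm > 4.5 cm, the first image lies past the second lens and serves as a virtual object: d_o2 = L - d_i1 = -6.041 cm.
Lens 2: 1/d_i2 = 1/f_2 - 1/d_o2 = 1/15 - 1/(-6.041) = 0.23221 cm^-1, so d_i2 = 4.306 cm.
m_2 = -(4.306)/(-6.041) = 0.7129.
Overall magnification: m = m_1 m_2 = -0.2890.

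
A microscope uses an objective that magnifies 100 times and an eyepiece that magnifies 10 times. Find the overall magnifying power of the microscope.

The overall magnification of a compound microscope is the product of the objective and eyepiece magnifications:
M = M_obj x M_eye = 100 x 10 = 1000.

1000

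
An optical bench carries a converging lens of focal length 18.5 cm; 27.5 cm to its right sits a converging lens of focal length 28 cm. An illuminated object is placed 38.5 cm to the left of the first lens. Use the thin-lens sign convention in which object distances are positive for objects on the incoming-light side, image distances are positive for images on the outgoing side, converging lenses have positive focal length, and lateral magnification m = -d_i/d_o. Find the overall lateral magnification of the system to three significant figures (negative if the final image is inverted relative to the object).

Applying the thin-lens equation to the first lens, 1/18.5 = 1/38.5 + 1/d_i1, which gives d_i1 = 35.612 cm.
Its lateral magnification is m_1 = -d_i1/d_o1 = -(35.612)/38.5 = -0.9250.
Since 35.612 cm > 27.5 cm, the first image lies past the second lens and serves as a virtual object: d_o2 = L - d_i1 = -8.112 cm.
Applying the thin-lens equation again with f_2 = 28 cm and d_o2 = -8.112 cm gives d_i2 = 6.290 cm.
m_2 = -(6.290)/(-8.112) = 0.7754.
Total m = m_1 x m_2 = (-0.9250)(0.7754) = -0.7172.

-0.717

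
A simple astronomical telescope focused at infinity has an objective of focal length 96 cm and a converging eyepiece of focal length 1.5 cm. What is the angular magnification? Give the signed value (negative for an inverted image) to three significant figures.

M = -f_obj/f_eye = -96/(1.5) = -64.000.

-64.0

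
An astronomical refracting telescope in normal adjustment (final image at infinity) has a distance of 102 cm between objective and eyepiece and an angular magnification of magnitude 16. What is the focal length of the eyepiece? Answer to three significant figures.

In normal adjustment the tube length equals f_obj + f_eye and |M| = f_obj/f_eye.
So f_obj = 16 f_eye and 16 f_eye + f_eye = 102 cm, giving f_eye = 102/17 = 6.000 cm and f_obj = 96.000 cm.

6.00 cm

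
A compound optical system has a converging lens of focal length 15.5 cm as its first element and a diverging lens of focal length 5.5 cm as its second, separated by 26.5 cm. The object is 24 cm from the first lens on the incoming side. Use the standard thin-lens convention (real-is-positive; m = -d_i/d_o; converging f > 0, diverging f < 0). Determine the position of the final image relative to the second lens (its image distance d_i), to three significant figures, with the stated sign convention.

First lens: d_i1 = 1/(1/15.5 - 1/24) = 43.765 cm.
Since 43.765 cm > 26.5 cm, the first image lies past the second lens and serves as a virtual object: d_o2 = L - d_i1 = -17.265 cm.
Second lens: d_i2 = 1/(1/(-5.5) - 1/(-17.265)) = -8.071 cm.

-8.07 cm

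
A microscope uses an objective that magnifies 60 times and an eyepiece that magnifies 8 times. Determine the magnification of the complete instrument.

480

The overall magnification of a compound microscope is the product of the objective and eyepiece magnifications:
M = M_obj x M_eye = 60 x 8 = 480.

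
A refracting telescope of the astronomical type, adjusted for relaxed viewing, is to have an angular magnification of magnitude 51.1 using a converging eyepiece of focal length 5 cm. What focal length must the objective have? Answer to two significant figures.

|M| = f_obj/|f_eye|, so f_obj = |M| x |f_eye| = 51.1 x 5 = 255.500 cm.

260 cm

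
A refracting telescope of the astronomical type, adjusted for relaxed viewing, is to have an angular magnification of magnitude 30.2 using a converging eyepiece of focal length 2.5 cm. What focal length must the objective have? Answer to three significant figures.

|M| = f_obj/|f_eye|, so f_obj = |M| x |f_eye| = 30.2 x 2.5 = 75.500 cm.

75.5 cm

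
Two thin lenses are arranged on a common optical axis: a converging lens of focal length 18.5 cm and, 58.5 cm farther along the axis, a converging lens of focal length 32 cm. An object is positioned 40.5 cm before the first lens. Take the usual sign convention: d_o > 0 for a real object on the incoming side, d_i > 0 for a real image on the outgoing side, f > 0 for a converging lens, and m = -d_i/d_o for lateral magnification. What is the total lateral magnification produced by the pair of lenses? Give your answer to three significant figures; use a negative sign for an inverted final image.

-3.56

Applying the thin-lens equation to the first lens, 1/18.5 = 1/40.5 + 1/d_i1, which gives d_i1 = 34.057 cm.
Its lateral magnification is m_1 = -d_i1/d_o1 = -(34.057)/40.5 = -0.8409.
Object distance for lens 2: d_o2 = 58.5 - 34.057 = 24.443 cm.
Applying the thin-lens equation again with f_2 = 32 cm and d_o2 = 24.443 cm gives d_i2 = -103.507 cm.
m_2 = -(-103.507)/(24.443) = 4.2346.
Overall magnification: m = m_1 m_2 = -3.5609.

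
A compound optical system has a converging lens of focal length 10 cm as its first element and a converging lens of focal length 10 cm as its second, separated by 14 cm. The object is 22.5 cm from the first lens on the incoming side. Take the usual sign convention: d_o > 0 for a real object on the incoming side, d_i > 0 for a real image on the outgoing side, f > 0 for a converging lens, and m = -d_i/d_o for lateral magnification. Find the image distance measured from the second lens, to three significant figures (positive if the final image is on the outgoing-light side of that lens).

Lens 1: 1/d_i1 = 1/f_1 - 1/d_o1 = 1/10 - 1/22.5 = 0.05556 cm^-1, so d_i1 = 18.000 cm.
Since 18.000 cm > 14 cm, the first image lies past the second lens and serves as a virtual object: d_o2 = L - d_i1 = -4.000 cm.
Lens 2: 1/d_i2 = 1/f_2 - 1/d_o2 = 1/10 - 1/(-4.000) = 0.35000 cm^-1, so d_i2 = 2.857 cm.

2.86 cm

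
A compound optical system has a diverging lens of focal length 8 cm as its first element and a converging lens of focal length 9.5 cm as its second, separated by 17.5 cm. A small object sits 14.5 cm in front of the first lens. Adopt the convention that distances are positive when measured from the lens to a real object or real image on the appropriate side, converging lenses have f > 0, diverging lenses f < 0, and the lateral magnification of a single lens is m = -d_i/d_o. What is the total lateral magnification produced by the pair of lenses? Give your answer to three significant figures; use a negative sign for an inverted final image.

-0.257

Applying the thin-lens equation to the first lens, 1/(-8) = 1/14.5 + 1/d_i1, which gives d_i1 = -5.156 cm.
Its lateral magnification is m_1 = -d_i1/d_o1 = -(-5.156)/14.5 = 0.3556.
With d_i1 < 0 the first image is virtual and lies on the object side; the object distance for lens 2 is d_o2 = 17.5 - (-5.156) = 22.656 cm.
Applying the thin-lens equation again with f_2 = 9.5 cm and d_o2 = 22.656 cm gives d_i2 = 16.360 cm.
m_2 = -(16.360)/(22.656) = -0.7221.
The system's lateral magnification is m_1 m_2 = (0.3556)(-0.7221) = -0.2568.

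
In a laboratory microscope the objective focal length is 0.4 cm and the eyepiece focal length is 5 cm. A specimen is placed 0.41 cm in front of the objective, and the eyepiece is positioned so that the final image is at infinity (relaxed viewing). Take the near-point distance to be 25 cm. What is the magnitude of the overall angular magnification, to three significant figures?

200

Objective: 1/d_i = 1/f_obj - 1/d_o = 1/0.4 - 1/0.41 = 0.06098 cm^-1, so d_i = 16.400 cm.
m_obj = -d_i/d_o = -16.400/0.41 = -40.000.
Eyepiece angular magnification (image at infinity): M_eye = D/f_e = 25/5 = 5.000.
Overall M = m_obj x M_eye = (-40.000)(5.000) = -200.00.
|M| = 200.00.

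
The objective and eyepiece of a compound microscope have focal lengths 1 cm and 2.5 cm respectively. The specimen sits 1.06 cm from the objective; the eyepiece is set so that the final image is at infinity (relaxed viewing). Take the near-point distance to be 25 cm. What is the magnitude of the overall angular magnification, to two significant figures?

170

Objective: 1/d_i = 1/f_obj - 1/d_o = 1/1 - 1/1.06 = 0.05660 cm^-1, so d_i = 17.667 cm.
m_obj = -d_i/d_o = -17.667/1.06 = -16.667.
Eyepiece angular magnification (image at infinity): M_eye = D/f_e = 25/2.5 = 10.000.
Overall M = m_obj x M_eye = (-16.667)(10.000) = -166.67.
|M| = 166.67.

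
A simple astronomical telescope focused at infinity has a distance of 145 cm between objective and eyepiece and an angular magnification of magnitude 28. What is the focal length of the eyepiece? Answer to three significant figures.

5.00 cm

In normal adjustment the tube length equals f_obj + f_eye and |M| = f_obj/f_eye.
So f_obj = 28 f_eye and 28 f_eye + f_eye = 145 cm, giving f_eye = 145/29 = 5.000 cm and f_obj = 140.000 cm.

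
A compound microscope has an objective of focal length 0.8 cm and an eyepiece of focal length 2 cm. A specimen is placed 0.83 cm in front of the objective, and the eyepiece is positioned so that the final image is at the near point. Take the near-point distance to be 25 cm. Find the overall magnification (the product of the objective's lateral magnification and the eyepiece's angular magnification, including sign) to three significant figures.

Objective: 1/d_i = 1/f_obj - 1/d_o = 1/0.8 - 1/0.83 = 0.04518 cm^-1, so d_i = 22.133 cm.
m_obj = -d_i/d_o = -22.133/0.83 = -26.667.
Eyepiece angular magnification (image at near point): M_eye = 1 + D/f_e = 1 + 25/2 = 13.500.
Overall M = m_obj x M_eye = (-26.667)(13.500) = -360.00.

-360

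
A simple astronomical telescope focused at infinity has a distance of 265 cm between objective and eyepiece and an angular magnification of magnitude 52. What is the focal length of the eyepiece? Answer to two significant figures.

In normal adjustment the tube length equals f_obj + f_eye and |M| = f_obj/f_eye.
So f_obj = 52 f_eye and 52 f_eye + f_eye = 265 cm, giving f_eye = 265/53 = 5.000 cm and f_obj = 260.000 cm.

5.0 cm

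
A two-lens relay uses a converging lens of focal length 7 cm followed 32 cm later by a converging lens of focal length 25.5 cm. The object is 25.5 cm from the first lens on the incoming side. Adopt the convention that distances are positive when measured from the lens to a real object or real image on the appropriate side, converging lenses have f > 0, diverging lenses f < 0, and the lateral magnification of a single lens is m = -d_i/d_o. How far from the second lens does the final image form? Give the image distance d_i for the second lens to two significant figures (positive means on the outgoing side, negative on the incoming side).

Lens 1: 1/d_i1 = 1/f_1 - 1/d_o1 = 1/7 - 1/25.5 = 0.10364 cm^-1, so d_i1 = 9.649 cm.
That image sits 22.351 cm in front of the second lens, so d_o2 = 22.351 cm.
Lens 2: 1/d_i2 = 1/f_2 - 1/d_o2 = 1/25.5 - 1/(22.351) = -0.00552 cm^-1, so d_i2 = -181.017 cm.

-180 cm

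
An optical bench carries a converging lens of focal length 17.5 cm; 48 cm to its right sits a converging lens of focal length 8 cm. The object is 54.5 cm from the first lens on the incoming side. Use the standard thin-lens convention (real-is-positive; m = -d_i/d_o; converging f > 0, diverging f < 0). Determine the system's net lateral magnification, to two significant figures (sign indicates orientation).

Lens 1: 1/d_i1 = 1/f_1 - 1/d_o1 = 1/17.5 - 1/54.5 = 0.03879 cm^-1, so d_i1 = 25.777 cm.
m_1 = -(25.777)/54.5 = -0.4730.
That image sits 22.223 cm in front of the second lens, so d_o2 = 22.223 cm.
Lens 2: 1/d_i2 = 1/f_2 - 1/d_o2 = 1/8 - 1/(22.223) = 0.08000 cm^-1, so d_i2 = 12.500 cm.
m_2 = -(12.500)/(22.223) = -0.5625.
The system's lateral magnification is m_1 m_2 = (-0.4730)(-0.5625) = 0.2660.

0.27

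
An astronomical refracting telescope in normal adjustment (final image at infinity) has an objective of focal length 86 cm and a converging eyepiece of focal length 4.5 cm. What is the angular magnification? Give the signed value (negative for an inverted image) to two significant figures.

-19

M = -f_obj/f_eye = -86/(4.5) = -19.111.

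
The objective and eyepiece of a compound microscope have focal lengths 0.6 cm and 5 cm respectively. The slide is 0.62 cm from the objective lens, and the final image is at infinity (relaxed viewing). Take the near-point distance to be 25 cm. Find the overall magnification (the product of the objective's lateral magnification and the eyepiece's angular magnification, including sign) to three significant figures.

Objective: 1/d_i = 1/f_obj - 1/d_o = 1/0.6 - 1/0.62 = 0.05376 cm^-1, so d_i = 18.600 cm.
m_obj = -d_i/d_o = -18.600/0.62 = -30.000.
Eyepiece angular magnification (image at infinity): M_eye = D/f_e = 25/5 = 5.000.
Overall M = m_obj x M_eye = (-30.000)(5.000) = -150.00.

-150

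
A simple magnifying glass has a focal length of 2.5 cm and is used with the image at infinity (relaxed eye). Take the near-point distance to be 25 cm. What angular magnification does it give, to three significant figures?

10.0

M = D/f = 25/2.5 = 10.000.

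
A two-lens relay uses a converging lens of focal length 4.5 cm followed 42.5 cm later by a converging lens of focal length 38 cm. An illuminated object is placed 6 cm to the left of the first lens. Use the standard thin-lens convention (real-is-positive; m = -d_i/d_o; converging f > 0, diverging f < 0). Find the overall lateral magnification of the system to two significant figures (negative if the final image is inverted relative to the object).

-8.4

First lens: d_i1 = 1/(1/4.5 - 1/6) = 18.000 cm.
m_1 = -(18.000)/6 = -3.0000.
That image sits 24.500 cm in front of the second lens, so d_o2 = 24.500 cm.
Second lens: d_i2 = 1/(1/38 - 1/(24.500)) = -68.963 cm.
m_2 = -(-68.963)/(24.500) = 2.8148.
Overall magnification: m = m_1 m_2 = -8.4444.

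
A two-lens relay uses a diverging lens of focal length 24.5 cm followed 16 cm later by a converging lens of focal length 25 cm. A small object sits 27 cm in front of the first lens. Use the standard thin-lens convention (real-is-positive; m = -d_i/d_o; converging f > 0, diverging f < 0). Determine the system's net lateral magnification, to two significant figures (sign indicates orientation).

Lens 1: 1/d_i1 = 1/f_1 - 1/d_o1 = 1/(-24.5) - 1/27 = -0.07785 cm^-1, so d_i1 = -12.845 cm.
m_1 = -(-12.845)/27 = 0.4757.
With d_i1 < 0 the first image is virtual and lies on the object side; the object distance for lens 2 is d_o2 = 16 - (-12.845) = 28.845 cm.
Lens 2: 1/d_i2 = 1/f_2 - 1/d_o2 = 1/25 - 1/(28.845) = 0.00533 cm^-1, so d_i2 = 187.563 cm.
m_2 = -(187.563)/(28.845) = -6.5025.
Total m = m_1 x m_2 = (0.4757)(-6.5025) = -3.0934.

-3.1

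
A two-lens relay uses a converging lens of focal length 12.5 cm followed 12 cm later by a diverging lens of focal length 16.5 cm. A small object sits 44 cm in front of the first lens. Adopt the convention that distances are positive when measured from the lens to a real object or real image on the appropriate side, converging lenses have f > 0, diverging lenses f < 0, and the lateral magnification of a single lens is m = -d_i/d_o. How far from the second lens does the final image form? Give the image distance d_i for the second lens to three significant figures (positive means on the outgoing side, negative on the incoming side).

8.16 cm

Applying the thin-lens equation to the first lens, 1/12.5 = 1/44 + 1/d_i1, which gives d_i1 = 17.460 cm.
Since 17.460 cm > 12 cm, the first image lies past the second lens and serves as a virtual object: d_o2 = L - d_i1 = -5.460 cm.
Applying the thin-lens equation again with f_2 = -16.5 cm and d_o2 = -5.460 cm gives d_i2 = 8.161 cm.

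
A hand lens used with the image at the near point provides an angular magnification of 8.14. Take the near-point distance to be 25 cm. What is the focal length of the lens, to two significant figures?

For the image at the near point, M = 1 + D/f.
f = D/(M - 1) = 25/(8.14 - 1) = 3.501 cm.

3.5 cm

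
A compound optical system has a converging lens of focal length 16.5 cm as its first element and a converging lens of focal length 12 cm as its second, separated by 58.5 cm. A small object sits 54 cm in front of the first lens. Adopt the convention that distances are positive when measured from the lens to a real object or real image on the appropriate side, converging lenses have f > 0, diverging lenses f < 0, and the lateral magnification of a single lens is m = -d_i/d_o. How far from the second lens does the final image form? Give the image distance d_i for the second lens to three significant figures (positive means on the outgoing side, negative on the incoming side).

18.3 cm

Applying the thin-lens equation to the first lens, 1/16.5 = 1/54 + 1/d_i1, which gives d_i1 = 23.760 cm.
That image sits 34.740 cm in front of the second lens, so d_o2 = 34.740 cm.
Applying the thin-lens equation again with f_2 = 12 cm and d_o2 = 34.740 cm gives d_i2 = 18.332 cm.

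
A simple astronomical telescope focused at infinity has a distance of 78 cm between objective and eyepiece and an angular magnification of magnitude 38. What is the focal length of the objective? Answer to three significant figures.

76.0 cm

In normal adjustment the tube length equals f_obj + f_eye and |M| = f_obj/f_eye.
So f_obj = 38 f_eye and 38 f_eye + f_eye = 78 cm, giving f_eye = 78/39 = 2.000 cm and f_obj = 76.000 cm.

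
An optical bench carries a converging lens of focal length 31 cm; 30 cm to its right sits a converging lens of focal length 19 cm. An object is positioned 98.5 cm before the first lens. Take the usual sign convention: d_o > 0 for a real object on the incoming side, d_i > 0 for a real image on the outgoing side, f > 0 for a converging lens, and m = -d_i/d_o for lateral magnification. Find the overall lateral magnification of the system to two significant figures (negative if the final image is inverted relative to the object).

Lens 1: 1/d_i1 = 1/f_1 - 1/d_o1 = 1/31 - 1/98.5 = 0.02211 cm^-1, so d_i1 = 45.237 cm.
m_1 = -(45.237)/98.5 = -0.4593.
This image would form 45.237 cm past lens 1, i.e. 15.237 cm beyond lens 2, so it is a virtual object for lens 2: d_o2 = 30 - 45.237 = -15.237 cm.
Lens 2: 1/d_i2 = 1/f_2 - 1/d_o2 = 1/19 - 1/(-15.237) = 0.11826 cm^-1, so d_i2 = 8.456 cm.
m_2 = -(8.456)/(-15.237) = 0.5550.
Overall magnification: m = m_1 m_2 = -0.2549.

-0.25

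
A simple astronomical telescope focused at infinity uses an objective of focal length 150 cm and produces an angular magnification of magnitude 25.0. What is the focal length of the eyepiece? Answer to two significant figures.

6.0 cm

|M| = f_obj/f_eye, so f_eye = f_obj/|M| = 150/25.0 = 6.000 cm.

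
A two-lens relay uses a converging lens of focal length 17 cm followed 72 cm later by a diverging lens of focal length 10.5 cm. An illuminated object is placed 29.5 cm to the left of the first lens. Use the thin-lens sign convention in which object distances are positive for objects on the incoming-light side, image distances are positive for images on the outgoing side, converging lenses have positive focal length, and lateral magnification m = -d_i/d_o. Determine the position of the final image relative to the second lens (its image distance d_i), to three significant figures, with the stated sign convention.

-7.90 cm

Lens 1: 1/d_i1 = 1/f_1 - 1/d_o1 = 1/17 - 1/29.5 = 0.02493 cm^-1, so d_i1 = 40.120 cm.
The intermediate image is 40.120 cm to the right of lens 1, so d_o2 = L - d_i1 = 72 - 40.120 = 31.880 cm.
Lens 2: 1/d_i2 = 1/f_2 - 1/d_o2 = 1/(-10.5) - 1/(31.880) = -0.12661 cm^-1, so d_i2 = -7.899 cm.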